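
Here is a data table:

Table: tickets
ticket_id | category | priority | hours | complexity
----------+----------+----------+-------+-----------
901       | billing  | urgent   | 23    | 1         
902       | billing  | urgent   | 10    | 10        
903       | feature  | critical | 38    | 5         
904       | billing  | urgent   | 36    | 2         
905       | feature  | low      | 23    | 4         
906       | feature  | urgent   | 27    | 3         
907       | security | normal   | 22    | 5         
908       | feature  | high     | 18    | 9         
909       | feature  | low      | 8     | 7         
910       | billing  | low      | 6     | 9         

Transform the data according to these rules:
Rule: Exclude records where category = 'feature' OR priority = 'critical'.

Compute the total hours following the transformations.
97

Step 1: Find records where category = 'feature' OR priority = 'critical'
Step 2: 5 records match, summing to 114
Step 3: Original sum: 211
Step 4: Remaining sum = 211 - 114 = 97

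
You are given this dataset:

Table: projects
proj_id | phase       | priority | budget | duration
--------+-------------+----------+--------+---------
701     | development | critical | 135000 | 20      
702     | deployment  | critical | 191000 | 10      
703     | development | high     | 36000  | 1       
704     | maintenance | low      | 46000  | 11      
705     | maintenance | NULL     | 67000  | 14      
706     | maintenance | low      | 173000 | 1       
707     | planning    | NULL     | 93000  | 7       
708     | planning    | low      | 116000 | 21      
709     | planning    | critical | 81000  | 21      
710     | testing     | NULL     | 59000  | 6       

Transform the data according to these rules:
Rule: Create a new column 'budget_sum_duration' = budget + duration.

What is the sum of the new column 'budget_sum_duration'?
997112

Step 1: For each record, compute budget + duration
Example calculations:
  135000 + 20 = 135020
  191000 + 10 = 191010
  36000 + 1 = 36001
  ...
Step 2: Sum all derived values
Step 3: Total = 997112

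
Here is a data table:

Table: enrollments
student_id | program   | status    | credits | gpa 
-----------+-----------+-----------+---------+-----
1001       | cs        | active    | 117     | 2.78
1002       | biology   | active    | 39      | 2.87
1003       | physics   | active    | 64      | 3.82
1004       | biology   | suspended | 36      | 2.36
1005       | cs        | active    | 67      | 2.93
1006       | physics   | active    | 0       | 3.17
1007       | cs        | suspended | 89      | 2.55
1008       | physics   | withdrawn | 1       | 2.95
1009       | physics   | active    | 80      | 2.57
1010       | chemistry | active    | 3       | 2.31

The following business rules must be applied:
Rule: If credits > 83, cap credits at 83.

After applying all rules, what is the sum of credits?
456

Step 1: 2 records have credits > 83
Step 2: These records originally summed to 206
Step 3: After capping: 2 × 83 = 166
Step 4: Unaffected records sum: 290
Step 5: Final sum = 166 + 290 = 456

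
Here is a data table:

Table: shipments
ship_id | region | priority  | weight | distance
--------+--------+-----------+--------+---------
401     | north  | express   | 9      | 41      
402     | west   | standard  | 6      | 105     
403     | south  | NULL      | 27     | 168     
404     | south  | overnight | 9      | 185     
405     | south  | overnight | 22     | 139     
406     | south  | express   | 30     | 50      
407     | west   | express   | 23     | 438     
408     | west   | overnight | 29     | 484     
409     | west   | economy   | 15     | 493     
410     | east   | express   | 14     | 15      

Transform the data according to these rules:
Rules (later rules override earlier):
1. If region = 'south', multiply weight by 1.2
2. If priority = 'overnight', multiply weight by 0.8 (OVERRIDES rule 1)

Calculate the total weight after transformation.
183.4

Step 1: Rule 2 takes priority for records with priority = 'overnight'
  - 3 records: 60 × 0.8 = 48.0
Step 2: Rule 1 applies to remaining records with region = 'south'
  - 2 records: 57 × 1.2 = 68.4
Step 3: Other records unchanged: 67
Step 4: Final sum = 48.0 + 68.4 + 67 = 183.4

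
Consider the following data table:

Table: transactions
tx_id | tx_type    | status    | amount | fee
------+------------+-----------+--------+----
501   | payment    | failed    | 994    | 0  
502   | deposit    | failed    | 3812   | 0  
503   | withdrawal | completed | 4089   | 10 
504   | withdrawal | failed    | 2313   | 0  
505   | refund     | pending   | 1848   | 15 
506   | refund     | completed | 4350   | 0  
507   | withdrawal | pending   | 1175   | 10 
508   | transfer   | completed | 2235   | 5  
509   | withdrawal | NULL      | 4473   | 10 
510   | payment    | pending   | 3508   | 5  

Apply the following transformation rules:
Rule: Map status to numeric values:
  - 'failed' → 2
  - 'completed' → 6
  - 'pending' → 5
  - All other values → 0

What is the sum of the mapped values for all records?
39

Step 1: Apply mapping to each record
Step 2: Count by status:
  'failed': 3 records × 2 = 6
  'completed': 3 records × 6 = 18
  'pending': 3 records × 5 = 15
Step 3: Sum all mapped values = 39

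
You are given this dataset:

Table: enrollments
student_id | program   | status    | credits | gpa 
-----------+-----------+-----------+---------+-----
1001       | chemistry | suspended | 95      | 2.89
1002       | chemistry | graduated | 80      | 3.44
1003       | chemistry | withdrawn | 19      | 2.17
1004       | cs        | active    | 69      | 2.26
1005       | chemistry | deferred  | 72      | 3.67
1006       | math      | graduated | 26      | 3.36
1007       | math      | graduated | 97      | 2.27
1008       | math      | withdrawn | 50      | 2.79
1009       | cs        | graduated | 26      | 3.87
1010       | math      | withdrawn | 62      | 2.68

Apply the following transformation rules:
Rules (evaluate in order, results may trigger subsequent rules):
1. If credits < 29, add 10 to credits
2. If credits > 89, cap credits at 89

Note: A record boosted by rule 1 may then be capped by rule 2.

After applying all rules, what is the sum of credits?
612

Step 1: Apply rule 1 to records with credits < 29
  - 3 records get bonus of 10
  - Of these, 0 records then exceed 89 and get capped
Step 2: Apply rule 2 to records with credits > 89
  - 2 records (original) are capped
Step 3: Calculate final sum = 612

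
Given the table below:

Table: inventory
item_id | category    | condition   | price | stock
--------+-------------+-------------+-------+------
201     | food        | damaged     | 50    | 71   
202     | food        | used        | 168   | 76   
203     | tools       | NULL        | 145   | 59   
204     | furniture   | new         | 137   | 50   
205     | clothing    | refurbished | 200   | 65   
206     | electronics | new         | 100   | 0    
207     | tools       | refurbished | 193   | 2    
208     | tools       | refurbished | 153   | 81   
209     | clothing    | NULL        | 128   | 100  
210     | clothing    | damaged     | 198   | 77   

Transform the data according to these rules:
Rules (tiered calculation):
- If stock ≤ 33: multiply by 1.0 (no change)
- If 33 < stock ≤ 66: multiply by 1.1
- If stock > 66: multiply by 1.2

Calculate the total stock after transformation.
679.4

Step 1: Tier 1 (stock ≤ 33): 2 records, sum = 2 × 1.0 = 2.0
Step 2: Tier 2 (33 < stock ≤ 66): 3 records, sum = 174 × 1.1 = 191.4
Step 3: Tier 3 (stock > 66): 5 records, sum = 405 × 1.2 = 486.0
Step 4: Final sum = 2.0 + 191.4 + 486.0 = 679.4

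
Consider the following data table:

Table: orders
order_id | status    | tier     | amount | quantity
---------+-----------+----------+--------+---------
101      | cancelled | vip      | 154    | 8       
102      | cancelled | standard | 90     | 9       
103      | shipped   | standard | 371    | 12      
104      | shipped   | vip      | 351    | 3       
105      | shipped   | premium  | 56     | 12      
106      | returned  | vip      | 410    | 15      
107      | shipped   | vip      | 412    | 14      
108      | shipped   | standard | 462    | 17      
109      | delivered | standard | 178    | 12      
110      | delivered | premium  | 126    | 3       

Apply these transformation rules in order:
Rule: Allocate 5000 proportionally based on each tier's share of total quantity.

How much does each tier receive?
premium: 714.29, standard: 2380.95, vip: 1904.76

Step 1: Calculate total quantity = 105
Step 2: Calculate each tier's proportion:
  premium: 15/105 = 14.29% → 714.29
  standard: 50/105 = 47.62% → 2380.95
  vip: 40/105 = 38.10% → 1904.76
Step 3: Verify: sum of allocations ≈ 5000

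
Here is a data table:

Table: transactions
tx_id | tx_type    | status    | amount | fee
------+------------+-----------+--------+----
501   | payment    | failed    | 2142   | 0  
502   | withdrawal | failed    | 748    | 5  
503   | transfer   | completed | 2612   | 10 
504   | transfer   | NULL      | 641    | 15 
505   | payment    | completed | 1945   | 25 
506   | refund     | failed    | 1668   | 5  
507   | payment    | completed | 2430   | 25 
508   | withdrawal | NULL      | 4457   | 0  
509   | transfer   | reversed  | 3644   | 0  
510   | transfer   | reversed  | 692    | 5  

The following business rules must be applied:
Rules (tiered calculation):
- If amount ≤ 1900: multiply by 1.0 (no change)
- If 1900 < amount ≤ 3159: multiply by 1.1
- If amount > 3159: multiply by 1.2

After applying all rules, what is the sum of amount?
23512.1

Step 1: Tier 1 (amount ≤ 1900): 4 records, sum = 3749 × 1.0 = 3749.0
Step 2: Tier 2 (1900 < amount ≤ 3159): 4 records, sum = 9129 × 1.1 = 10041.9
Step 3: Tier 3 (amount > 3159): 2 records, sum = 8101 × 1.2 = 9721.2
Step 4: Final sum = 3749.0 + 10041.9 + 9721.2 = 23512.1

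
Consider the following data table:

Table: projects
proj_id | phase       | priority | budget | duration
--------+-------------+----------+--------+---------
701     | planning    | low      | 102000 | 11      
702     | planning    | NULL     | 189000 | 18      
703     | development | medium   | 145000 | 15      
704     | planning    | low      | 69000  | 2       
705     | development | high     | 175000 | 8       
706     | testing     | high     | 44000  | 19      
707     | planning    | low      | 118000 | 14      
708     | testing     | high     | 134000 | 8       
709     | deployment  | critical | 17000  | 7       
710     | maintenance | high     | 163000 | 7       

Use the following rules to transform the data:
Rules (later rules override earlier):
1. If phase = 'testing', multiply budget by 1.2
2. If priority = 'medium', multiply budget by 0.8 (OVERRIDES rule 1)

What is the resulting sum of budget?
1162600.0

Step 1: Rule 2 takes priority for records with priority = 'medium'
  - 1 records: 145000 × 0.8 = 116000.0
Step 2: Rule 1 applies to remaining records with phase = 'testing'
  - 2 records: 178000 × 1.2 = 213600.0
Step 3: Other records unchanged: 833000
Step 4: Final sum = 116000.0 + 213600.0 + 833000 = 1162600.0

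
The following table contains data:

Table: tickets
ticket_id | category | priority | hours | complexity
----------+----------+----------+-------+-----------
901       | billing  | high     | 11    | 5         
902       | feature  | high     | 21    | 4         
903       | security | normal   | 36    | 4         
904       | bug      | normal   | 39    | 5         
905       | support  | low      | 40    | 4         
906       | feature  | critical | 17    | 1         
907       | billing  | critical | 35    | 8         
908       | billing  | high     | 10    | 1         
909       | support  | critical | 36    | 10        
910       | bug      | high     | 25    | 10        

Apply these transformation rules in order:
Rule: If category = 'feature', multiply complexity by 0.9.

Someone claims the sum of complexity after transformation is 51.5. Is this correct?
Yes, the result is correct.

Step 1: Calculate the correct sum after transformation
Step 2: Apply multiplier 0.9 to records where category = 'feature'
Step 3: Correct result = 51.5
Step 4: Claimed result = 51.5
Step 5: 51.5 = 51.5 ✓
Conclusion: The claimed result is correct.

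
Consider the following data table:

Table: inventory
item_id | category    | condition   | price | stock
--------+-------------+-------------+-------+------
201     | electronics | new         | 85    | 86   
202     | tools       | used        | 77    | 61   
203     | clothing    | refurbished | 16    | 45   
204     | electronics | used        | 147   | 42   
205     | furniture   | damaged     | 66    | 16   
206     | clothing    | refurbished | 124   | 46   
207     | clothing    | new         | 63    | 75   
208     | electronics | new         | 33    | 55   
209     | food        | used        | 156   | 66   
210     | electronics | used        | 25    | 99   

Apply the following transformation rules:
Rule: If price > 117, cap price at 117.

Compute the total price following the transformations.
716

Step 1: 3 records have price > 117
Step 2: These records originally summed to 427
Step 3: After capping: 3 × 117 = 351
Step 4: Unaffected records sum: 365
Step 5: Final sum = 351 + 365 = 716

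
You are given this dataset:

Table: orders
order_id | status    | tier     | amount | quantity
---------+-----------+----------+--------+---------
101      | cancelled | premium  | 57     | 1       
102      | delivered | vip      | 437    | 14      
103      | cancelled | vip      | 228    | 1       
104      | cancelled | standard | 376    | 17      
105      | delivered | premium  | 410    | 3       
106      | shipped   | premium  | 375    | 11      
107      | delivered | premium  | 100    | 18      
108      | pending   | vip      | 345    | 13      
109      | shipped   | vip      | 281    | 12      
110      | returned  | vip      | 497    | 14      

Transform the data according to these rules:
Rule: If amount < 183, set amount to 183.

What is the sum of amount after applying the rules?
3315

Step 1: 2 records have amount < 183
Step 2: These records originally summed to 157
Step 3: After setting to minimum: 2 × 183 = 366
Step 4: Unaffected records sum: 2949
Step 5: Final sum = 366 + 2949 = 3315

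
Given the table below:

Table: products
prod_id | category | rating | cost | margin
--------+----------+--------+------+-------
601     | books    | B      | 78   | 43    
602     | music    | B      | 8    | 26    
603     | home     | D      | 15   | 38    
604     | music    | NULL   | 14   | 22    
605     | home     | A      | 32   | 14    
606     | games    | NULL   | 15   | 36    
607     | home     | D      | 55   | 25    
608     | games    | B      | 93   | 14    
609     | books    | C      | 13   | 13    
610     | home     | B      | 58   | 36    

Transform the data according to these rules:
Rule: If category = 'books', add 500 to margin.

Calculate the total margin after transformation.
1267

Step 1: Count records where category = 'books': 2
Step 2: Total bonus added: 2 × 500 = 1000
Step 3: Original sum of margin: 267
Step 4: Final sum = 267 + 1000 = 1267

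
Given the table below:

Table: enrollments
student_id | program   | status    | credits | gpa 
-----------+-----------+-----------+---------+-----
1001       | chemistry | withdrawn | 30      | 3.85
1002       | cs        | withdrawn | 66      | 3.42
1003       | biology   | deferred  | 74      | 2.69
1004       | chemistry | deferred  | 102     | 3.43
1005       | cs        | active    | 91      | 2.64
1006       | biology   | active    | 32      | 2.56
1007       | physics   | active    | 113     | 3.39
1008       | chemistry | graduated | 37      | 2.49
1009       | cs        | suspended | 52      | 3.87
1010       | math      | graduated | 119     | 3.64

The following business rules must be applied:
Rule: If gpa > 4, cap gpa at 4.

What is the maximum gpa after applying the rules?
3.87

Step 1: Original maximum gpa = 3.87
Step 2: Check cap of 4 against maximum
Step 3: No records exceed the cap (max 3.87 <= cap 4), so no capping applies
Step 4: Maximum after transformation = 3.87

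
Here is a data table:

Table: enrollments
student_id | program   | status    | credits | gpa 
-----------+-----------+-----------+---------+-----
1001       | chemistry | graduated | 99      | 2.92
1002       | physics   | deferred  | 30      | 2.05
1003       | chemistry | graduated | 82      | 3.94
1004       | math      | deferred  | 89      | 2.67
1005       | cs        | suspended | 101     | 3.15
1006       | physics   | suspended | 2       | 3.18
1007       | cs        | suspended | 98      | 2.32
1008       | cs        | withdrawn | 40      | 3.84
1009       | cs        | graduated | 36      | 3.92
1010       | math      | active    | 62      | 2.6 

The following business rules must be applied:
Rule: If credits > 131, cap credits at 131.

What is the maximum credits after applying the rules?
101

Step 1: Original maximum credits = 101
Step 2: Check cap of 131 against maximum
Step 3: No records exceed the cap (max 101 <= cap 131), so no capping applies
Step 4: Maximum after transformation = 101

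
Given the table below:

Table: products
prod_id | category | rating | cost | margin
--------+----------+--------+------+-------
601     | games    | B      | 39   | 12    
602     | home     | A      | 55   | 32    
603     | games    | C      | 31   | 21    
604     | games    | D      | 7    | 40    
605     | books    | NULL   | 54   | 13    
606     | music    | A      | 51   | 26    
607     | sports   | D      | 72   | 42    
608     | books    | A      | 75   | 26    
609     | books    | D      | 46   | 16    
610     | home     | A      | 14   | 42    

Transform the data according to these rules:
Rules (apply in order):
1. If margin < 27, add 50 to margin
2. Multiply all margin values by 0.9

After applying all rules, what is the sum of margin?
513.0

Step 1: Apply Rule 1 - Add 50 to records with margin < 27
  - 6 records affected: 114 + (6 × 50) = 414
  - Unaffected records: 156
  - Sum after Rule 1: 570
Step 2: Apply Rule 2 - Multiply all by 0.9
  - 570 × 0.9 = 513.0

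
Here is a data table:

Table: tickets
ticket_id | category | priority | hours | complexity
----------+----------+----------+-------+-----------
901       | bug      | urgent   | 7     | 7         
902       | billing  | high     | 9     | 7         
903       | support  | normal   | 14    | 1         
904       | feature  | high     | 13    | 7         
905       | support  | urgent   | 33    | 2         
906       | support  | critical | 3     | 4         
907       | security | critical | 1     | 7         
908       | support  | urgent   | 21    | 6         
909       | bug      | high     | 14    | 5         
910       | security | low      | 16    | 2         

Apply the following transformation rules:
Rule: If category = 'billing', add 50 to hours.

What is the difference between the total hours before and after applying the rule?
50

Step 1: Original sum of hours = 131
Step 2: 1 records have category = 'billing'
Step 3: Each affected record changes by 50
Step 4: Total change = 1 × 50 = 50
Step 5: New sum = 131 + 50 = 181
Step 6: Difference = |181 - 131| = 50
        (Sum increased by 50)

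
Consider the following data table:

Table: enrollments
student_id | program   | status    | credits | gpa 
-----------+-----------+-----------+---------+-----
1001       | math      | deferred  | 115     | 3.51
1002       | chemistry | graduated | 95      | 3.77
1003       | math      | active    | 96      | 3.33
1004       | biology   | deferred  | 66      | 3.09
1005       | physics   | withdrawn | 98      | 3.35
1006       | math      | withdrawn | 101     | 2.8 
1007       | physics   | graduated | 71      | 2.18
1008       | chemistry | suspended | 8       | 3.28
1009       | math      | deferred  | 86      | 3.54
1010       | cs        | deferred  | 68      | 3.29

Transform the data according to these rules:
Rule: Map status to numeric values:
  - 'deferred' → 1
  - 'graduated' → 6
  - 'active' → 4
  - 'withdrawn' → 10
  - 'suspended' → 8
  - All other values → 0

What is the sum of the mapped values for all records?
48

Step 1: Apply mapping to each record
Step 2: Count by status:
  'deferred': 4 records × 1 = 4
  'graduated': 2 records × 6 = 12
  'active': 1 records × 4 = 4
  'withdrawn': 2 records × 10 = 20
  'suspended': 1 records × 8 = 8
Step 3: Sum all mapped values = 48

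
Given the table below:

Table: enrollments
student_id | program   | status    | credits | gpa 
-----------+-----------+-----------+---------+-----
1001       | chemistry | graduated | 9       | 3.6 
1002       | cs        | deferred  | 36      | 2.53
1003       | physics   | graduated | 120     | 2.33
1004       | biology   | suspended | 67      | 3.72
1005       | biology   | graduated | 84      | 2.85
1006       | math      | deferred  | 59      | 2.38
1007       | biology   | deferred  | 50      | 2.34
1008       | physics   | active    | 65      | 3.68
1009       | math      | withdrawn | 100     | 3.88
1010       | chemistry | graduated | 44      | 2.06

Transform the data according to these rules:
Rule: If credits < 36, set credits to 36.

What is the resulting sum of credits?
661

Step 1: 1 records have credits < 36
Step 2: These records originally summed to 9
Step 3: After setting to minimum: 1 × 36 = 36
Step 4: Unaffected records sum: 625
Step 5: Final sum = 36 + 625 = 661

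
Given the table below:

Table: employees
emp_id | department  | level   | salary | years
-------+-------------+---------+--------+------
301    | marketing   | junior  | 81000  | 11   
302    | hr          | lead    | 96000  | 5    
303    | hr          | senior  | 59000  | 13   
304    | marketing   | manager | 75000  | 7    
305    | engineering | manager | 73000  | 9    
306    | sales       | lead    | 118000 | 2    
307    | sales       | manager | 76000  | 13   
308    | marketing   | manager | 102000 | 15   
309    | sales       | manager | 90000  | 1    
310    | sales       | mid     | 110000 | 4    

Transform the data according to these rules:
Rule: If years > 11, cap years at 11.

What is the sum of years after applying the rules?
72

Step 1: 3 records have years > 11
Step 2: These records originally summed to 41
Step 3: After capping: 3 × 11 = 33
Step 4: Unaffected records sum: 39
Step 5: Final sum = 33 + 39 = 72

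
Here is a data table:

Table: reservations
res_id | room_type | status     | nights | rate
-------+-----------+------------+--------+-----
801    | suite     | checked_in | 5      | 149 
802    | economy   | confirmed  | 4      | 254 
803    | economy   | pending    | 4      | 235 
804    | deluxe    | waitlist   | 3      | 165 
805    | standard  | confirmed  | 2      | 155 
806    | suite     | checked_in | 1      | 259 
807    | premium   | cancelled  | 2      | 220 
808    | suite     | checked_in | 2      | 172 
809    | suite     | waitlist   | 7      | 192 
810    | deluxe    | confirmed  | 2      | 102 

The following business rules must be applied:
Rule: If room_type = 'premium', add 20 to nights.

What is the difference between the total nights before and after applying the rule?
20

Step 1: Original sum of nights = 32
Step 2: 1 records have room_type = 'premium'
Step 3: Each affected record changes by 20
Step 4: Total change = 1 × 20 = 20
Step 5: New sum = 32 + 20 = 52
Step 6: Difference = |52 - 32| = 20
        (Sum increased by 20)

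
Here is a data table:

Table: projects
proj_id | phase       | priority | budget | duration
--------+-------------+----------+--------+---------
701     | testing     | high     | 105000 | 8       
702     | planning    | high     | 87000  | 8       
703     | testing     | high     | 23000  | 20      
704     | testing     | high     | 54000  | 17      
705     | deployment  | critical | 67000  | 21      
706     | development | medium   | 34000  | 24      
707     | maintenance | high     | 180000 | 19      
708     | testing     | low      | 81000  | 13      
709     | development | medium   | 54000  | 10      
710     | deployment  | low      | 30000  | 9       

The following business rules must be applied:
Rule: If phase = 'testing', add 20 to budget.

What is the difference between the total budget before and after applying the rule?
80

Step 1: Original sum of budget = 715000
Step 2: 4 records have phase = 'testing'
Step 3: Each affected record changes by 20
Step 4: Total change = 4 × 20 = 80
Step 5: New sum = 715000 + 80 = 715080
Step 6: Difference = |715080 - 715000| = 80
        (Sum increased by 80)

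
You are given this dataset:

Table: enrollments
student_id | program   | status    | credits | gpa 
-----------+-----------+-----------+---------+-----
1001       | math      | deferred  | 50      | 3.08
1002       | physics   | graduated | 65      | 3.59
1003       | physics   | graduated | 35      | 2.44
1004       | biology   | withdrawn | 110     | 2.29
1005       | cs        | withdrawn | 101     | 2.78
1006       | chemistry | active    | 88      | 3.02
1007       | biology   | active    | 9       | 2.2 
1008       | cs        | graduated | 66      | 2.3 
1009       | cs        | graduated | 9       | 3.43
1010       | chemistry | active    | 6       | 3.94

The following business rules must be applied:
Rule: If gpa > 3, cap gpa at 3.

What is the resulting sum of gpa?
27.01

Step 1: 5 records have gpa > 3
Step 2: These records originally summed to 17.06
Step 3: After capping: 5 × 3 = 15
Step 4: Unaffected records sum: 12.01
Step 5: Final sum = 15 + 12.01 = 27.01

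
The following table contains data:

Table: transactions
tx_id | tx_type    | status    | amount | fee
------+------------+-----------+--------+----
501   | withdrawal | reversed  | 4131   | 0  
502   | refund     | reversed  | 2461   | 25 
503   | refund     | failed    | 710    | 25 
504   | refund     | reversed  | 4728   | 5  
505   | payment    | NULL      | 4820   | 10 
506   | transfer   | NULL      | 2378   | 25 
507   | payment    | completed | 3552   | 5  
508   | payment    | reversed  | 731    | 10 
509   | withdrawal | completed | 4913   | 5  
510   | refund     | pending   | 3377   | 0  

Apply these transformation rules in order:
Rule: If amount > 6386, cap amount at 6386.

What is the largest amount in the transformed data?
4913

Step 1: Original maximum amount = 4913
Step 2: Check cap of 6386 against maximum
Step 3: No records exceed the cap (max 4913 <= cap 6386), so no capping applies
Step 4: Maximum after transformation = 4913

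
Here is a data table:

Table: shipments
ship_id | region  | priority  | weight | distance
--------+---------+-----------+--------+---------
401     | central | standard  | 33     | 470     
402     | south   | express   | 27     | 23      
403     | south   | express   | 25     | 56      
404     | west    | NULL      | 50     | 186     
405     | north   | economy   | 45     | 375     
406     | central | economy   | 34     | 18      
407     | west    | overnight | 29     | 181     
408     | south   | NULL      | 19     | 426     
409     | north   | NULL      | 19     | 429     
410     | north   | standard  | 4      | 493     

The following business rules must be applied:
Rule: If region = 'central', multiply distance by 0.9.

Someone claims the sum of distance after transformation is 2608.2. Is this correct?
Yes, the result is correct.

Step 1: Calculate the correct sum after transformation
Step 2: Apply multiplier 0.9 to records where region = 'central'
Step 3: Correct result = 2608.2
Step 4: Claimed result = 2608.2
Step 5: 2608.2 = 2608.2 ✓
Conclusion: The claimed result is correct.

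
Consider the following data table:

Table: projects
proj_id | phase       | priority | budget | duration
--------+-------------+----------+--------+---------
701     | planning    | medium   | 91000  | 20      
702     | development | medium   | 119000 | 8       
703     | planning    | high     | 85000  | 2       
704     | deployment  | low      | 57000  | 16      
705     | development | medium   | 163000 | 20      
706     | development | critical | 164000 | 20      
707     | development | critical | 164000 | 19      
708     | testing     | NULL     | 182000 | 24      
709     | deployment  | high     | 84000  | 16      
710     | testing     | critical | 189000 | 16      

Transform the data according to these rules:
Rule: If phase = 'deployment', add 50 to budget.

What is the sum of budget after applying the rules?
1298100

Step 1: Count records where phase = 'deployment': 2
Step 2: Total bonus added: 2 × 50 = 100
Step 3: Original sum of budget: 1298000
Step 4: Final sum = 1298000 + 100 = 1298100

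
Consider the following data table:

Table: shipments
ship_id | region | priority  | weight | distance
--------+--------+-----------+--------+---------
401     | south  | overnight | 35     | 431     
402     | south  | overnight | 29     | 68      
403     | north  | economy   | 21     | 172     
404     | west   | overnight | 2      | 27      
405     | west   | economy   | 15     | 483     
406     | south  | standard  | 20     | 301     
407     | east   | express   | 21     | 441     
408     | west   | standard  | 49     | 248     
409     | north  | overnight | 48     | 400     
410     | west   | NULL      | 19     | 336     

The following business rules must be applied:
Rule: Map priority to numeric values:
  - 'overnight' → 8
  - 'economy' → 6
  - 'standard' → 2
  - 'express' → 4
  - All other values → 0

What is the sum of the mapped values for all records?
52

Step 1: Apply mapping to each record
Step 2: Count by status:
  'overnight': 4 records × 8 = 32
  'economy': 2 records × 6 = 12
  'standard': 2 records × 2 = 4
  'express': 1 records × 4 = 4
Step 3: Sum all mapped values = 52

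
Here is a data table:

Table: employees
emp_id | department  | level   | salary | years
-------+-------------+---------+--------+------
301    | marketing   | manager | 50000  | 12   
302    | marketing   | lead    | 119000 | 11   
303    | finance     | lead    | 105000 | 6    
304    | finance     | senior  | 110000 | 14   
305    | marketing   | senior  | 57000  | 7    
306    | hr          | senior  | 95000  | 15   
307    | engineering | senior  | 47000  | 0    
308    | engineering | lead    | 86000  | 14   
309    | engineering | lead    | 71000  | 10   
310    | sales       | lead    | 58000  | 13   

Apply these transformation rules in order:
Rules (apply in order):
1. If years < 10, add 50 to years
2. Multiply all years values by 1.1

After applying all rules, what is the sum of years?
277.2

Step 1: Apply Rule 1 - Add 50 to records with years < 10
  - 3 records affected: 13 + (3 × 50) = 163
  - Unaffected records: 89
  - Sum after Rule 1: 252
Step 2: Apply Rule 2 - Multiply all by 1.1
  - 252 × 1.1 = 277.2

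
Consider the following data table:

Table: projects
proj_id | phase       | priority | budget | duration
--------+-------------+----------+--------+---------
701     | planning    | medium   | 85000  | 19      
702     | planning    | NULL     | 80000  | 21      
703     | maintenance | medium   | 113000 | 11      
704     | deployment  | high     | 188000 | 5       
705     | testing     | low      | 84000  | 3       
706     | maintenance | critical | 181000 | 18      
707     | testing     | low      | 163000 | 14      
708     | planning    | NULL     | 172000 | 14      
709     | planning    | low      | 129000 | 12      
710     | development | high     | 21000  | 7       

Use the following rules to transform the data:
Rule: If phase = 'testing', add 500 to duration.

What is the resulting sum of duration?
1124

Step 1: Count records where phase = 'testing': 2
Step 2: Total bonus added: 2 × 500 = 1000
Step 3: Original sum of duration: 124
Step 4: Final sum = 124 + 1000 = 1124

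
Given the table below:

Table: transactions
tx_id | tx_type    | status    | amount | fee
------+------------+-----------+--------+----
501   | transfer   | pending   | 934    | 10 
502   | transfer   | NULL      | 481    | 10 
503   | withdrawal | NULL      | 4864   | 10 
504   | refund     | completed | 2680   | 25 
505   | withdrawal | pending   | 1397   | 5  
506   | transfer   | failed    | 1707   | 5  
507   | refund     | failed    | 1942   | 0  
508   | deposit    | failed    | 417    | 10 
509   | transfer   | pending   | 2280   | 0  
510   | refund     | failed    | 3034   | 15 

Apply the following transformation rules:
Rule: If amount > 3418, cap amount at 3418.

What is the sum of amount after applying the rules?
18290

Step 1: 1 records have amount > 3418
Step 2: These records originally summed to 4864
Step 3: After capping: 1 × 3418 = 3418
Step 4: Unaffected records sum: 14872
Step 5: Final sum = 3418 + 14872 = 18290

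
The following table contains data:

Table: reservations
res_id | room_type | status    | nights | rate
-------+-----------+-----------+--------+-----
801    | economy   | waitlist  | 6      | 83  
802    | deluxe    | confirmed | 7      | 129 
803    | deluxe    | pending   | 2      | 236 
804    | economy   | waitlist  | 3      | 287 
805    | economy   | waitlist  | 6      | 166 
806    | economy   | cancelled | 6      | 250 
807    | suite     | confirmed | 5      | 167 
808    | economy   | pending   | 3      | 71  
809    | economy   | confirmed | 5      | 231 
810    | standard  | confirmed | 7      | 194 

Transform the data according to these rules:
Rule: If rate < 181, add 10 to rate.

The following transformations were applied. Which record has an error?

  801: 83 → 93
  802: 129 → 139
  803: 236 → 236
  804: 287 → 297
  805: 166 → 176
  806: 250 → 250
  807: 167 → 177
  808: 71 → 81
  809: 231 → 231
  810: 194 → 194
Record 804 has an error. The correct transformed value should be 287, not 297.

Step 1: Check each record against the rule
Step 2: Record 804 has rate = 287
Step 3: Since 287 >= 181, the bonus should not have been applied
Step 4: Correct value = 287, but claimed value = 297
Conclusion: Record 804 has the error.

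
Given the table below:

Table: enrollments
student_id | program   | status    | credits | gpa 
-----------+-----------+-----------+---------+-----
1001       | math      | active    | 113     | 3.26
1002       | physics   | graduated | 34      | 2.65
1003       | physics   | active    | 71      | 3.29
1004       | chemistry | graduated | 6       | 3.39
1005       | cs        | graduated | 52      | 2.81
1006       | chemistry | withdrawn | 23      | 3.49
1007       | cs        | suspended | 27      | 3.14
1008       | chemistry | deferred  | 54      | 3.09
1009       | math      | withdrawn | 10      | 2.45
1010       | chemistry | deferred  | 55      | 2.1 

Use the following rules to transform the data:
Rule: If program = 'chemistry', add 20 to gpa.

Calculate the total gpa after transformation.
109.67

Step 1: Count records where program = 'chemistry': 4
Step 2: Total bonus added: 4 × 20 = 80
Step 3: Original sum of gpa: 29.67
Step 4: Final sum = 29.67 + 80 = 109.67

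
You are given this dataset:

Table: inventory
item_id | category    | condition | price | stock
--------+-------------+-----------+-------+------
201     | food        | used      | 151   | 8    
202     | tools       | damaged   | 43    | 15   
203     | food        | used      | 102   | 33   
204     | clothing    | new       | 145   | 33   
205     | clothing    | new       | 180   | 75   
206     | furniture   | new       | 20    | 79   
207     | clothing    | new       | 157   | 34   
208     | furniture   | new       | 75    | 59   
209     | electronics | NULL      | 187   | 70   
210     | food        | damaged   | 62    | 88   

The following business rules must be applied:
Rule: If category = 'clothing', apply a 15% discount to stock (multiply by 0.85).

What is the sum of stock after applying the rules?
472.7

Step 1: Records with category = 'clothing' have total stock = 142
Step 2: Apply multiplier: 142 × 0.85 = 120.7
Step 3: Other records total: 352
Step 4: Final sum = 120.7 + 352 = 472.7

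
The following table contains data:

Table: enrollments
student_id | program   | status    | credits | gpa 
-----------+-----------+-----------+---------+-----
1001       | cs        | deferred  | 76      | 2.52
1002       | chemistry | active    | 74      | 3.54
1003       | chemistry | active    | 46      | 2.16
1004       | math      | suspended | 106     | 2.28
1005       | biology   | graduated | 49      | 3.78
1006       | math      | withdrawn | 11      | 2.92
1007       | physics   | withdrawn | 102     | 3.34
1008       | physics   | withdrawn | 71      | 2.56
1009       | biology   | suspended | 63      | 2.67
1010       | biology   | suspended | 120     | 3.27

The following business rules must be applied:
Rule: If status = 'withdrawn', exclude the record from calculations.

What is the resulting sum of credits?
534

Step 1: Identify records where status = 'withdrawn'
Step 2: The excluded records sum to 184
Step 3: Original total credits = 718
Step 4: Remaining total = 718 - 184 = 534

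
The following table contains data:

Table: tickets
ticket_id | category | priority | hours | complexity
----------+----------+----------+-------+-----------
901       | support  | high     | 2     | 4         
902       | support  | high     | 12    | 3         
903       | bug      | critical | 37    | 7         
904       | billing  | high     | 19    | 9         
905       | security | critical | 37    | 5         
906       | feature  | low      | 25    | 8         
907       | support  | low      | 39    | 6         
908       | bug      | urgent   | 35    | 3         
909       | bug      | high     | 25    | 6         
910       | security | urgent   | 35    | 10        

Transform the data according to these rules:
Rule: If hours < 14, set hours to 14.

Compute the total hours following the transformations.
280

Step 1: 2 records have hours < 14
Step 2: These records originally summed to 14
Step 3: After setting to minimum: 2 × 14 = 28
Step 4: Unaffected records sum: 252
Step 5: Final sum = 28 + 252 = 280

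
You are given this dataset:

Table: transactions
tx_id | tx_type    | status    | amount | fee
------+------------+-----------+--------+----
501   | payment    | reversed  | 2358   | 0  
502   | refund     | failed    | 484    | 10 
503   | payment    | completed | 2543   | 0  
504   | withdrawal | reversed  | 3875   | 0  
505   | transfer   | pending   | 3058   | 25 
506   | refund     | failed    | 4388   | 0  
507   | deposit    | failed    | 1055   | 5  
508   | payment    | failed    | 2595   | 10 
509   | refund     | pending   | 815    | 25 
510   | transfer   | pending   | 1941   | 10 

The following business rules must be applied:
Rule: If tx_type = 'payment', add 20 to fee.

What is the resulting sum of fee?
145

Step 1: Count records where tx_type = 'payment': 3
Step 2: Total bonus added: 3 × 20 = 60
Step 3: Original sum of fee: 85
Step 4: Final sum = 85 + 60 = 145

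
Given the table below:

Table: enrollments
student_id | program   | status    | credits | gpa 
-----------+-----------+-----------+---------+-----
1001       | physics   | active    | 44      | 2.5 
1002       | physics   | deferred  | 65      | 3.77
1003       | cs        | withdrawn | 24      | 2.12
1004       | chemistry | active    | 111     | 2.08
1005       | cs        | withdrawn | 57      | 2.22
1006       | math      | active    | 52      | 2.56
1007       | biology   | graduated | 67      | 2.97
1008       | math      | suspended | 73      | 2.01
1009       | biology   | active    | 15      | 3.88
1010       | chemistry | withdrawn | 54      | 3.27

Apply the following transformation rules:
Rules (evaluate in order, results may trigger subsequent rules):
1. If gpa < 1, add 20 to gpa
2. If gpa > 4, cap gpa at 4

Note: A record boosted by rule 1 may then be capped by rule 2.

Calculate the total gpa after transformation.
27.38

Step 1: Apply rule 1 to records with gpa < 1
  - 0 records get bonus of 20
  - Of these, 0 records then exceed 4 and get capped
Step 2: Apply rule 2 to records with gpa > 4
  - 0 records (original) are capped
Step 3: Calculate final sum = 27.38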